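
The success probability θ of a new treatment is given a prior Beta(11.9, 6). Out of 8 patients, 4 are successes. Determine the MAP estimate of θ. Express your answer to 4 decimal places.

θ̂_MAP = 0.6234

Prior: Beta(11.9, 6).
Data: 4 successes in 8 trials. The binomial likelihood contributes θ^4(1−θ)^4, so the posterior is Beta(11.9+4, 6+4) = Beta(15.9, 10).
For Beta(a, b) with a, b > 1 the mode is (a−1)/(a+b−2) = 14.9/23.9 ≈ 0.6234.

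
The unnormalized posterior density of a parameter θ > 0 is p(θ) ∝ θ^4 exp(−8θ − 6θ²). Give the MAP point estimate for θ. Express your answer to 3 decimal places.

ℓ'(θ) = 4/θ − 8 − 12θ. Setting this to zero and multiplying by θ: 12θ² + 8θ − 4 = 0.
θ = (−8 + √(8² + 4·12·4)) / (2·12) = (−8 + √256) / 24 = (−8 + 16)/24 = 1/3.
ℓ''(θ) = −4/θ² − 12 < 0, confirming a maximum.

θ̂_MAP = 0.333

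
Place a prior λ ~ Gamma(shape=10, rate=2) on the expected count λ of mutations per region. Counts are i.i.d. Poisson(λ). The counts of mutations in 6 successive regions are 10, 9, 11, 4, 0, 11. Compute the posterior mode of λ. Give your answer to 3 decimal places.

λ̂_MAP = 6.750

Σxᵢ = 10+9+11+4+0+11 = 45, with n = 6.
Posterior ∝ λ^9e^(−2λ) · λ^45e^(−6λ) = λ^54e^(−8λ), i.e. Gamma(shape=55, rate=8).
The mode of a Gamma(a, b) with a ≥ 1 (shape–rate) is (a−1)/b = 54/8 ≈ 6.750.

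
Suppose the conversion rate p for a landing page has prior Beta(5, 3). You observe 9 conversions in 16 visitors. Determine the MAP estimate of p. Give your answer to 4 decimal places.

p̂_MAP = 0.5909

Prior: Beta(5, 3).
Data: 9 successes in 16 trials. The binomial likelihood contributes p^9(1−p)^7, so the posterior is Beta(5+9, 3+7) = Beta(14, 10).
For Beta(a, b) with a, b > 1 the mode is (a−1)/(a+b−2) = 13/22 ≈ 0.5909.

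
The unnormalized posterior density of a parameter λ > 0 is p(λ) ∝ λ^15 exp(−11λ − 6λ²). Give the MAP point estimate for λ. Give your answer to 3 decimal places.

ℓ'(λ) = 15/λ − 11 − 12λ. Setting this to zero and multiplying by λ: 12λ² + 11λ − 15 = 0.
λ = (−11 + √(11² + 4·12·15)) / (2·12) = (−11 + √841) / 24 = (−11 + 29)/24 = 3/4.
ℓ''(λ) = −15/λ² − 12 < 0, confirming a maximum.

λ̂_MAP = 0.750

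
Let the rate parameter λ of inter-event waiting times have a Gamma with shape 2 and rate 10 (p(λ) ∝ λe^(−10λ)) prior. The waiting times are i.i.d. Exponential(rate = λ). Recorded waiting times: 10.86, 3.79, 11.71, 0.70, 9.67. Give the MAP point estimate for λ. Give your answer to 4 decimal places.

The Exponential(rate=λ) likelihood is ∝ λ^n e^(−λΣtᵢ). Here n = 5 and Σtᵢ = 10.86 + 3.79 + 11.71 + 0.70 + 9.67 = 36.73.
Posterior ∝ λe^(−10λ) · λ^5e^(−36.73λ) = λ^6e^(−46.73λ), i.e. Gamma(7, 46.73).
Mode = (a−1)/b = 6/46.73 ≈ 0.1284.

λ̂_MAP = 0.1284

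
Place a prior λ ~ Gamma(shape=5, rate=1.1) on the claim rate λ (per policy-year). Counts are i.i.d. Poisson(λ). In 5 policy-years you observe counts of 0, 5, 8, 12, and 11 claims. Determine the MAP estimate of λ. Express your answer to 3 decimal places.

Σxᵢ = 0+5+8+12+11 = 36, with n = 5.
Posterior ∝ λ^4e^(−1.1λ) · λ^36e^(−5λ) = λ^40e^(−6.1λ), i.e. Gamma(shape=41, rate=6.1).
The mode of a Gamma(a, b) with a ≥ 1 (shape–rate) is (a−1)/b = 40/6.1 ≈ 6.557.

λ̂_MAP = 6.557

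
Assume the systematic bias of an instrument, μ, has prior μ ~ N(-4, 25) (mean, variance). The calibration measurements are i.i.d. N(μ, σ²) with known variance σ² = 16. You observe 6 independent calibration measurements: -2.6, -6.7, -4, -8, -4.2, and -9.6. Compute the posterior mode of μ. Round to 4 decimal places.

n = 6; x̄ = ((-2.6) + (-6.7) + (-4) + (-8) + (-4.2) + (-9.6))/6 = -35.1/6 = -5.85.
For a Normal prior and Normal likelihood with known variance, the posterior is Normal; its mode equals its mean, the precision-weighted average.
Prior precision 1/σ₀² = 1/25 = 0.04; data precision n/σ² = 6/16 = 0.375.
μ̂ = (0.04·(-4) + 0.375·(-5.85)) / (0.04 + 0.375) = (-2.35375)/0.415 = -1883/332 ≈ -5.6717.

μ̂_MAP = -5.6717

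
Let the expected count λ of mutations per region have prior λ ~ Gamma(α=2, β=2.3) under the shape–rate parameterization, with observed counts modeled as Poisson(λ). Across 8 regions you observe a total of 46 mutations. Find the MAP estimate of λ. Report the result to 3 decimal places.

Σxᵢ = 46, n = 8.
Posterior ∝ λe^(−2.3λ) · λ^46e^(−8λ) = λ^47e^(−10.3λ), i.e. Gamma(shape=48, rate=10.3).
The mode of a Gamma(a, b) with a ≥ 1 (shape–rate) is (a−1)/b = 47/10.3 ≈ 4.563.

λ̂_MAP = 4.563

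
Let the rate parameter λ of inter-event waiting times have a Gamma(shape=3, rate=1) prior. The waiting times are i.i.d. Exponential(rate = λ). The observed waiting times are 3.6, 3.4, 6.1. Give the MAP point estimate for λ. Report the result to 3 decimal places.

The Exponential(rate=λ) likelihood is ∝ λ^n e^(−λΣtᵢ). Here n = 3 and Σtᵢ = 3.6 + 3.4 + 6.1 = 13.1.
Posterior ∝ λ^2e^(−1λ) · λ^3e^(−13.1λ) = λ^5e^(−14.1λ), i.e. Gamma(6, 14.1).
Mode = (a−1)/b = 5/14.1 ≈ 0.355.

λ̂_MAP = 0.355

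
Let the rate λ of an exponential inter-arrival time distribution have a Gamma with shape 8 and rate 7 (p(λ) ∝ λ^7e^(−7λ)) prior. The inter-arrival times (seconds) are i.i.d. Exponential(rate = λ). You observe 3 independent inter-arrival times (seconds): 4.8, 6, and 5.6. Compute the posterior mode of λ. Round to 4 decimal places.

λ̂_MAP = 0.4274

The Exponential(rate=λ) likelihood is ∝ λ^n e^(−λΣtᵢ). Here n = 3 and Σtᵢ = 4.8 + 6 + 5.6 = 16.4.
Posterior ∝ λ^7e^(−7λ) · λ^3e^(−16.4λ) = λ^10e^(−23.4λ), i.e. Gamma(11, 23.4).
Mode = (a−1)/b = 10/23.4 ≈ 0.4274.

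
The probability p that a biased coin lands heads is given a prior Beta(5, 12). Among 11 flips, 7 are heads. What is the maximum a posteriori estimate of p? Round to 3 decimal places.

p̂_MAP = 0.423

Prior: Beta(5, 12).
Data: 7 successes in 11 trials. The binomial likelihood contributes p^7(1−p)^4, so the posterior is Beta(5+7, 12+4) = Beta(12, 16).
For Beta(a, b) with a, b > 1 the mode is (a−1)/(a+b−2) = 11/26 ≈ 0.423.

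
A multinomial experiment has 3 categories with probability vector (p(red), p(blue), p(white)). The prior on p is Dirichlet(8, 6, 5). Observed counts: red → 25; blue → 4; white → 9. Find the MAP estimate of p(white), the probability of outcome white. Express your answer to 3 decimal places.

MAP estimate of p(white) = 0.241

The posterior is Dirichlet(αᵢ + nᵢ) = Dirichlet(33, 10, 14).
For a Dirichlet(a₁,…,a_K) with all aᵢ > 1, the mode has j-th component (aⱼ − 1)/(Σaᵢ − K).
Here Σaᵢ = 57 and K = 3, so p(white) = (14 − 1)/(57 − 3) = 13/54 ≈ 0.241.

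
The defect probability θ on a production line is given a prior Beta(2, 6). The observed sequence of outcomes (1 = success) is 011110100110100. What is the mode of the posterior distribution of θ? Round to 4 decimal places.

θ̂_MAP = 0.4286

Prior: Beta(2, 6).
Data: 8 successes in 15 trials (from the sequence). The binomial likelihood contributes θ^8(1−θ)^7, so the posterior is Beta(2+8, 6+7) = Beta(10, 13).
For Beta(a, b) with a, b > 1 the mode is (a−1)/(a+b−2) = 9/21 ≈ 0.4286.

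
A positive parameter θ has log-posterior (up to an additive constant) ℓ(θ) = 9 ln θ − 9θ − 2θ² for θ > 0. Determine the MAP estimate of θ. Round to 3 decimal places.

θ̂_MAP = 0.750

ℓ'(θ) = 9/θ − 9 − 4θ. Setting this to zero and multiplying by θ: 4θ² + 9θ − 9 = 0.
θ = (−9 + √(9² + 4·4·9)) / (2·4) = (−9 + √225) / 8 = (−9 + 15)/8 = 3/4.
ℓ''(θ) = −9/θ² − 4 < 0, confirming a maximum.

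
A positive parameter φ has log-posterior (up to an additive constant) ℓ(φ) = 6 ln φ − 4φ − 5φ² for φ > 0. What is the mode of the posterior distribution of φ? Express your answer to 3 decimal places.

ℓ'(φ) = 6/φ − 4 − 10φ. Setting this to zero and multiplying by φ: 10φ² + 4φ − 6 = 0.
φ = (−4 + √(4² + 4·10·6)) / (2·10) = (−4 + √256) / 20 = (−4 + 16)/20 = 3/5.
ℓ''(φ) = −6/φ² − 10 < 0, confirming a maximum.

φ̂_MAP = 0.600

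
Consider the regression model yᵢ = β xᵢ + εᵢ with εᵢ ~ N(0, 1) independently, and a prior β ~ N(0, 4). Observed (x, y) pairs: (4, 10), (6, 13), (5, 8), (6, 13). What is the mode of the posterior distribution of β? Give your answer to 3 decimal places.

log p(β | y) = −Σ(yᵢ − βxᵢ)²/(2·1) − β²/(2·4) + const.
Setting the derivative to zero: Σxᵢ(yᵢ − βxᵢ)/1 − β/4 = 0, so β = Σxᵢyᵢ / (Σxᵢ² + σ²/τ²).
Σxᵢyᵢ = 4·10 + 6·13 + 5·8 + 6·13 = 236; Σxᵢ² = 113; σ²/τ² = 0.25.
β̂_MAP = 236 / (113 + 0.25) = 236/113.25 ≈ 2.084.

β̂_MAP = 2.084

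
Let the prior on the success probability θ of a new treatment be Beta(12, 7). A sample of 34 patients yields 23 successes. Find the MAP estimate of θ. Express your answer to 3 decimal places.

Prior: Beta(12, 7).
Data: 23 successes in 34 trials. The binomial likelihood contributes θ^23(1−θ)^11, so the posterior is Beta(12+23, 7+11) = Beta(35, 18).
For Beta(a, b) with a, b > 1 the mode is (a−1)/(a+b−2) = 34/51 ≈ 0.667.

θ̂_MAP = 0.667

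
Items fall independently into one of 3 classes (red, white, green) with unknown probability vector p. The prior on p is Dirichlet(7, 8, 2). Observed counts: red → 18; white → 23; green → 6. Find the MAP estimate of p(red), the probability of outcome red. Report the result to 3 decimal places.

The posterior is Dirichlet(αᵢ + nᵢ) = Dirichlet(25, 31, 8).
For a Dirichlet(a₁,…,a_K) with all aᵢ > 1, the mode has j-th component (aⱼ − 1)/(Σaᵢ − K).
Here Σaᵢ = 64 and K = 3, so p(red) = (25 − 1)/(64 − 3) = 24/61 ≈ 0.393.

MAP estimate of p(red) = 0.393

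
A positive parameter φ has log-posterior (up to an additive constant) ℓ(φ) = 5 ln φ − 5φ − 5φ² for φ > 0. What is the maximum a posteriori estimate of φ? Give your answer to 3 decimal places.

ℓ'(φ) = 5/φ − 5 − 10φ. Setting this to zero and multiplying by φ: 10φ² + 5φ − 5 = 0.
φ = (−5 + √(5² + 4·10·5)) / (2·10) = (−5 + √225) / 20 = (−5 + 15)/20 = 1/2.
ℓ''(φ) = −5/φ² − 10 < 0, confirming a maximum.

φ̂_MAP = 0.500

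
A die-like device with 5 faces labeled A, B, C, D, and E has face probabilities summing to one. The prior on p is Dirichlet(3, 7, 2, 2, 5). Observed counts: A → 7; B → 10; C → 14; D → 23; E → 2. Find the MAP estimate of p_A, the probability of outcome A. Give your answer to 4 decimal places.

The posterior is Dirichlet(αᵢ + nᵢ) = Dirichlet(10, 17, 16, 25, 7).
For a Dirichlet(a₁,…,a_K) with all aᵢ > 1, the mode has j-th component (aⱼ − 1)/(Σaᵢ − K).
Here Σaᵢ = 75 and K = 5, so p_A = (10 − 1)/(75 − 5) = 9/70 ≈ 0.1286.

MAP estimate of p_A = 0.1286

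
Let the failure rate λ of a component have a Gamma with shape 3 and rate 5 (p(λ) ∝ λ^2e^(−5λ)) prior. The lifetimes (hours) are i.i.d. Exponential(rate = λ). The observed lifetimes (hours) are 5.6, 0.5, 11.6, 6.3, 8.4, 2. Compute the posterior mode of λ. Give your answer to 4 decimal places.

The Exponential(rate=λ) likelihood is ∝ λ^n e^(−λΣtᵢ). Here n = 6 and Σtᵢ = 5.6 + 0.5 + 11.6 + 6.3 + 8.4 + 2 = 34.4.
Posterior ∝ λ^2e^(−5λ) · λ^6e^(−34.4λ) = λ^8e^(−39.4λ), i.e. Gamma(9, 39.4).
Mode = (a−1)/b = 8/39.4 ≈ 0.2030.

λ̂_MAP = 0.2030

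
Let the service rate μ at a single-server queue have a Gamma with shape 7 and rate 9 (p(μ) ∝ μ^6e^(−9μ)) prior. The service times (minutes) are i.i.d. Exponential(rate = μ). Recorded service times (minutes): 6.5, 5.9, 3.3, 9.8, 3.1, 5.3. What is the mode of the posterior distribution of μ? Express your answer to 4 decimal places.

The Exponential(rate=μ) likelihood is ∝ μ^n e^(−μΣtᵢ). Here n = 6 and Σtᵢ = 6.5 + 5.9 + 3.3 + 9.8 + 3.1 + 5.3 = 33.9.
Posterior ∝ μ^6e^(−9μ) · μ^6e^(−33.9μ) = μ^12e^(−42.9μ), i.e. Gamma(13, 42.9).
Mode = (a−1)/b = 12/42.9 ≈ 0.2797.

μ̂_MAP = 0.2797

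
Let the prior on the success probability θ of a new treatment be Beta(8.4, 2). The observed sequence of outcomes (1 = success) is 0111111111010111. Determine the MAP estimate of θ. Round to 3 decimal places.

Prior: Beta(8.4, 2).
Data: 13 successes in 16 trials (from the sequence). The binomial likelihood contributes θ^13(1−θ)^3, so the posterior is Beta(8.4+13, 2+3) = Beta(21.4, 5).
For Beta(a, b) with a, b > 1 the mode is (a−1)/(a+b−2) = 20.4/24.4 ≈ 0.836.

θ̂_MAP = 0.836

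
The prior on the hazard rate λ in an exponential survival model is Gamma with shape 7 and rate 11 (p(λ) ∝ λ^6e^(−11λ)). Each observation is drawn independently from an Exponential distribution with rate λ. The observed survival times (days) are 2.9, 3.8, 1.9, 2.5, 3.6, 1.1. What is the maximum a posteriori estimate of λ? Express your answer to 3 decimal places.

λ̂_MAP = 0.448

The Exponential(rate=λ) likelihood is ∝ λ^n e^(−λΣtᵢ). Here n = 6 and Σtᵢ = 2.9 + 3.8 + 1.9 + 2.5 + 3.6 + 1.1 = 15.8.
Posterior ∝ λ^6e^(−11λ) · λ^6e^(−15.8λ) = λ^12e^(−26.8λ), i.e. Gamma(13, 26.8).
Mode = (a−1)/b = 12/26.8 ≈ 0.448.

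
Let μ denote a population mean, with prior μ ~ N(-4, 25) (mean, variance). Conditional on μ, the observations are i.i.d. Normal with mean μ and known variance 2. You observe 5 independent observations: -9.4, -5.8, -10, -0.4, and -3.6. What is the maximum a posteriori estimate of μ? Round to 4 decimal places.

n = 5; x̄ = ((-9.4) + (-5.8) + (-10) + (-0.4) + (-3.6))/5 = -29.2/5 = -5.84.
For a Normal prior and Normal likelihood with known variance, the posterior is Normal; its mode equals its mean, the precision-weighted average.
Prior precision 1/σ₀² = 1/25 = 0.04; data precision n/σ² = 5/2 = 2.5.
μ̂ = (0.04·(-4) + 2.5·(-5.84)) / (0.04 + 2.5) = (-14.76)/2.54 = -738/127 ≈ -5.8110.

μ̂_MAP = -5.8110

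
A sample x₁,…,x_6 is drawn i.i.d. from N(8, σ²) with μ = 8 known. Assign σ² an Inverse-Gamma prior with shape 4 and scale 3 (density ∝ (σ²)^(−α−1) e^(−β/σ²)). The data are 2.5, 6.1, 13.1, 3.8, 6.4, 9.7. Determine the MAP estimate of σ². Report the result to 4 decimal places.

σ̂²_MAP = 5.5600

Sum of squared deviations about the known mean: SS = (2.5−8)² + (6.1−8)² + (13.1−8)² + (3.8−8)² + (6.4−8)² + (9.7−8)² = 82.96.
The Normal likelihood contributes (σ²)^(−n/2) exp(−SS/(2σ²)), so the posterior is Inverse-Gamma(α + n/2, β + SS/2) = Inverse-Gamma(7, 44.48).
The mode of Inverse-Gamma(a, b) is b/(a+1) = 44.48/8 ≈ 5.5600.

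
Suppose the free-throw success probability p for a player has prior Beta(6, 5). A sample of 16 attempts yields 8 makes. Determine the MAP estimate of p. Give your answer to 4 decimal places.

Prior: Beta(6, 5).
Data: 8 successes in 16 trials. The binomial likelihood contributes p^8(1−p)^8, so the posterior is Beta(6+8, 5+8) = Beta(14, 13).
For Beta(a, b) with a, b > 1 the mode is (a−1)/(a+b−2) = 13/25 ≈ 0.5200.

p̂_MAP = 0.5200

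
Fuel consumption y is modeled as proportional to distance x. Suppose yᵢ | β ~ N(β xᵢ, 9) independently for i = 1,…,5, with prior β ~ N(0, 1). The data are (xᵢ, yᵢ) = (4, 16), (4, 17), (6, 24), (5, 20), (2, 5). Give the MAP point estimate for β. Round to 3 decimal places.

log p(β | y) = −Σ(yᵢ − βxᵢ)²/(2·9) − β²/(2·1) + const.
Setting the derivative to zero: Σxᵢ(yᵢ − βxᵢ)/9 − β/1 = 0, so β = Σxᵢyᵢ / (Σxᵢ² + σ²/τ²).
Σxᵢyᵢ = 4·16 + 4·17 + 6·24 + 5·20 + 2·5 = 386; Σxᵢ² = 97; σ²/τ² = 9.
β̂_MAP = 386 / (97 + 9) = 386/106 ≈ 3.642.

β̂_MAP = 3.642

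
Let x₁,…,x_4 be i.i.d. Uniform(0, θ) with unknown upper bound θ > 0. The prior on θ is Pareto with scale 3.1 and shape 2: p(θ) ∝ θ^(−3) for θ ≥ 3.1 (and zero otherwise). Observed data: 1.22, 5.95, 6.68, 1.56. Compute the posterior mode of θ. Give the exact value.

The Uniform(0, θ) likelihood is θ^(−n) for θ ≥ max(xᵢ), zero otherwise. Here max(xᵢ) = 6.68.
Posterior ∝ θ^(−3) · θ^(−4) = θ^(−7) on θ ≥ max(3.1, 6.68) = 6.68.
This density is strictly decreasing in θ, so the posterior mode lies at the lower boundary of the support.

θ̂_MAP = 6.68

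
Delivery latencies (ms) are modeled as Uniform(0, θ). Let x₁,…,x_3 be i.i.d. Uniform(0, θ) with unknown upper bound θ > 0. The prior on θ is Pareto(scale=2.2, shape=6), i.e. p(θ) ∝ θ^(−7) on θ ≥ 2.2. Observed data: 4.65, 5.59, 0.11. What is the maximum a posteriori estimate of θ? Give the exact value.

The Uniform(0, θ) likelihood is θ^(−n) for θ ≥ max(xᵢ), zero otherwise. Here max(xᵢ) = 5.59.
Posterior ∝ θ^(−7) · θ^(−3) = θ^(−10) on θ ≥ max(2.2, 5.59) = 5.59.
This density is strictly decreasing in θ, so the posterior mode lies at the lower boundary of the support.

θ̂_MAP = 5.59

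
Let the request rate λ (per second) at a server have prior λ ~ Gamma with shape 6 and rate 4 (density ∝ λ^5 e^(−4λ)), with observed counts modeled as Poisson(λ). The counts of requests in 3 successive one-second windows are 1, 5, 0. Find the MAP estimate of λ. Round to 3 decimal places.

Σxᵢ = 1+5+0 = 6, with n = 3.
Posterior ∝ λ^5e^(−4λ) · λ^6e^(−3λ) = λ^11e^(−7λ), i.e. Gamma(shape=12, rate=7).
The mode of a Gamma(a, b) with a ≥ 1 (shape–rate) is (a−1)/b = 11/7 ≈ 1.571.

λ̂_MAP = 1.571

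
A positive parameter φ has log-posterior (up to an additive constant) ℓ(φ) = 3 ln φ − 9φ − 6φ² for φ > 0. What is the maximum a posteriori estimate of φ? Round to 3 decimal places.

φ̂_MAP = 0.250

ℓ'(φ) = 3/φ − 9 − 12φ. Setting this to zero and multiplying by φ: 12φ² + 9φ − 3 = 0.
φ = (−9 + √(9² + 4·12·3)) / (2·12) = (−9 + √225) / 24 = (−9 + 15)/24 = 1/4.
ℓ''(φ) = −3/φ² − 12 < 0, confirming a maximum.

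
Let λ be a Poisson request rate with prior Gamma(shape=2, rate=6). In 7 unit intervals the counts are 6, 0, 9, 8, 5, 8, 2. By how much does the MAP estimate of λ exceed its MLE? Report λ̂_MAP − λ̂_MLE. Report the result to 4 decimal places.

Σxᵢ = 38. Posterior is Gamma(40, 13); MAP = (40−1)/13 = 39/13 ≈ 3.00000.
MLE = x̄ = 38/7 ≈ 5.42857.
Difference = 39/13 − 38/7 = -17/7 ≈ -2.4286.

MAP − MLE = -2.4286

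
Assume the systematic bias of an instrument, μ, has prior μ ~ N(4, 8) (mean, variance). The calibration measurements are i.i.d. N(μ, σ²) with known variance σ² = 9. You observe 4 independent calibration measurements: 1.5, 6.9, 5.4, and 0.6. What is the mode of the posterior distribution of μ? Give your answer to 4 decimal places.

n = 4; x̄ = (1.5 + 6.9 + 5.4 + 0.6)/4 = 14.4/4 = 3.6.
For a Normal prior and Normal likelihood with known variance, the posterior is Normal; its mode equals its mean, the precision-weighted average.
Prior precision 1/σ₀² = 1/8 = 0.125; data precision n/σ² = 4/9.
μ̂ = (0.125·4 + (4/9)·3.6) / (0.125 + 4/9) = 2.1/(41/72) = 756/205 ≈ 3.6878.

μ̂_MAP = 3.6878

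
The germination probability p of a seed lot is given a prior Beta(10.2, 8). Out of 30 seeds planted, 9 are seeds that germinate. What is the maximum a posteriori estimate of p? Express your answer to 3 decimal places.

Prior: Beta(10.2, 8).
Data: 9 successes in 30 trials. The binomial likelihood contributes p^9(1−p)^21, so the posterior is Beta(10.2+9, 8+21) = Beta(19.2, 29).
For Beta(a, b) with a, b > 1 the mode is (a−1)/(a+b−2) = 18.2/46.2 ≈ 0.394.

p̂_MAP = 0.394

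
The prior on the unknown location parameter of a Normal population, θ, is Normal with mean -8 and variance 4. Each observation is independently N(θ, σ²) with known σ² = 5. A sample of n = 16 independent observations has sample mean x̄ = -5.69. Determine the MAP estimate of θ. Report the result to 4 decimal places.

n = 16, x̄ = -5.69.
For a Normal prior and Normal likelihood with known variance, the posterior is Normal; its mode equals its mean, the precision-weighted average.
Prior precision 1/σ₀² = 1/4 = 0.25; data precision n/σ² = 16/5 = 3.2.
θ̂ = (0.25·(-8) + 3.2·(-5.69)) / (0.25 + 3.2) = (-20.208)/3.45 = -3368/575 ≈ -5.8574.

θ̂_MAP = -5.8574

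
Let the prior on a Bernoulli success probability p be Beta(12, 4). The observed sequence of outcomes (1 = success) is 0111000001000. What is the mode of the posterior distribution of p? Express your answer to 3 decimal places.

p̂_MAP = 0.556

Prior: Beta(12, 4).
Data: 4 successes in 13 trials (from the sequence). The binomial likelihood contributes p^4(1−p)^9, so the posterior is Beta(12+4, 4+9) = Beta(16, 13).
For Beta(a, b) with a, b > 1 the mode is (a−1)/(a+b−2) = 15/27 ≈ 0.556.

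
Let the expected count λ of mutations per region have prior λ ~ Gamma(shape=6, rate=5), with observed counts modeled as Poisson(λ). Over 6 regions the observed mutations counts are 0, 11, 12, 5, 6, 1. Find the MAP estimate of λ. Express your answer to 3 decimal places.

Σxᵢ = 0+11+12+5+6+1 = 35, with n = 6.
Posterior ∝ λ^5e^(−5λ) · λ^35e^(−6λ) = λ^40e^(−11λ), i.e. Gamma(shape=41, rate=11).
The mode of a Gamma(a, b) with a ≥ 1 (shape–rate) is (a−1)/b = 40/11 ≈ 3.636.

λ̂_MAP = 3.636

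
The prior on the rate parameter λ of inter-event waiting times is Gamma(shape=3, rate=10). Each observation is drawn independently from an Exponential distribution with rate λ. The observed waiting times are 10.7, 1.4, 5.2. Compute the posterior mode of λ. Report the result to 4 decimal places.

λ̂_MAP = 0.1832

The Exponential(rate=λ) likelihood is ∝ λ^n e^(−λΣtᵢ). Here n = 3 and Σtᵢ = 10.7 + 1.4 + 5.2 = 17.3.
Posterior ∝ λ^2e^(−10λ) · λ^3e^(−17.3λ) = λ^5e^(−27.3λ), i.e. Gamma(6, 27.3).
Mode = (a−1)/b = 5/27.3 ≈ 0.1832.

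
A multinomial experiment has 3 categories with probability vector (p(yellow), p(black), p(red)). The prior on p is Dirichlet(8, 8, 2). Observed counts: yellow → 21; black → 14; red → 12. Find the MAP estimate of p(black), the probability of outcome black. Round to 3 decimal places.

The posterior is Dirichlet(αᵢ + nᵢ) = Dirichlet(29, 22, 14).
For a Dirichlet(a₁,…,a_K) with all aᵢ > 1, the mode has j-th component (aⱼ − 1)/(Σaᵢ − K).
Here Σaᵢ = 65 and K = 3, so p(black) = (22 − 1)/(65 − 3) = 21/62 ≈ 0.339.

MAP estimate of p(black) = 0.339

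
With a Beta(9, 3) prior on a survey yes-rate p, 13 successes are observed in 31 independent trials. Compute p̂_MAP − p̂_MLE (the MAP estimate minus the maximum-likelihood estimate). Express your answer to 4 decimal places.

MAP − MLE = 0.0928

Posterior is Beta(22, 21); MAP = (22−1)/(43−2) = 21/41 ≈ 0.51220.
MLE ignores the prior: p̂_MLE = k/n = 13/31 ≈ 0.41935.
Difference = 21/41 − 13/31 = 118/1271 ≈ 0.0928.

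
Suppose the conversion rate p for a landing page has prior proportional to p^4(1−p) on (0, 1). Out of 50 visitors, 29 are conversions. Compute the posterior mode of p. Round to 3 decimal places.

p̂_MAP = 0.600

The prior density ∝ p^4(1−p)^1 is the kernel of Beta(5, 2).
Data: 29 successes in 50 trials. The binomial likelihood contributes p^29(1−p)^21, so the posterior is Beta(5+29, 2+21) = Beta(34, 23).
For Beta(a, b) with a, b > 1 the mode is (a−1)/(a+b−2) = 33/55 ≈ 0.600.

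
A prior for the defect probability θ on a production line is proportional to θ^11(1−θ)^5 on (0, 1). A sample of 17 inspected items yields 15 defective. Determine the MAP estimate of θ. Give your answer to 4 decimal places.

The prior density ∝ θ^11(1−θ)^5 is the kernel of Beta(12, 6).
Data: 15 successes in 17 trials. The binomial likelihood contributes θ^15(1−θ)^2, so the posterior is Beta(12+15, 6+2) = Beta(27, 8).
For Beta(a, b) with a, b > 1 the mode is (a−1)/(a+b−2) = 26/33 ≈ 0.7879.

θ̂_MAP = 0.7879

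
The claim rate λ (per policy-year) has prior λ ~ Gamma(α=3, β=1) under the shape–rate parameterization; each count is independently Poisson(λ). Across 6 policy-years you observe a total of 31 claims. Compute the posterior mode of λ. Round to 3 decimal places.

λ̂_MAP = 4.714

Σxᵢ = 31, n = 6.
Posterior ∝ λ^2e^(−1λ) · λ^31e^(−6λ) = λ^33e^(−7λ), i.e. Gamma(shape=34, rate=7).
The mode of a Gamma(a, b) with a ≥ 1 (shape–rate) is (a−1)/b = 33/7 ≈ 4.714.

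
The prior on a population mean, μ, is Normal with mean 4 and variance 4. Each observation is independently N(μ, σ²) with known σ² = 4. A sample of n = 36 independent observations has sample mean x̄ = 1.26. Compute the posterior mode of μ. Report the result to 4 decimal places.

n = 36, x̄ = 1.26.
For a Normal prior and Normal likelihood with known variance, the posterior is Normal; its mode equals its mean, the precision-weighted average.
Prior precision 1/σ₀² = 1/4 = 0.25; data precision n/σ² = 36/4 = 9.
μ̂ = (0.25·4 + 9·1.26) / (0.25 + 9) = 12.34/9.25 = 1234/925 ≈ 1.3341.

μ̂_MAP = 1.3341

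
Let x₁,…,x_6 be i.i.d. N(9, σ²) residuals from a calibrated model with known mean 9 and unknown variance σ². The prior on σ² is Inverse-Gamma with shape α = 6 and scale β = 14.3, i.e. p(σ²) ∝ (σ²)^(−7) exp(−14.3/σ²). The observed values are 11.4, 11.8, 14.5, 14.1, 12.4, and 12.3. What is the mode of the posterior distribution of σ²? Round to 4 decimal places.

Sum of squared deviations about the known mean: SS = (11.4−9)² + (11.8−9)² + (14.5−9)² + (14.1−9)² + (12.4−9)² + (12.3−9)² = 92.31.
The Normal likelihood contributes (σ²)^(−n/2) exp(−SS/(2σ²)), so the posterior is Inverse-Gamma(α + n/2, β + SS/2) = Inverse-Gamma(9, 60.455).
The mode of Inverse-Gamma(a, b) is b/(a+1) = 60.455/10 ≈ 6.0455.

σ̂²_MAP = 6.0455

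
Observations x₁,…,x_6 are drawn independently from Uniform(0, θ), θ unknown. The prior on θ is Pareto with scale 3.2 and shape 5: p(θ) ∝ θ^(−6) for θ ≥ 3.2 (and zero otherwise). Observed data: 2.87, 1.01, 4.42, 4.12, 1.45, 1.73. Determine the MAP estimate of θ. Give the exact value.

The Uniform(0, θ) likelihood is θ^(−n) for θ ≥ max(xᵢ), zero otherwise. Here max(xᵢ) = 4.42.
Posterior ∝ θ^(−6) · θ^(−6) = θ^(−12) on θ ≥ max(3.2, 4.42) = 4.42.
This density is strictly decreasing in θ, so the posterior mode lies at the lower boundary of the support.

θ̂_MAP = 4.42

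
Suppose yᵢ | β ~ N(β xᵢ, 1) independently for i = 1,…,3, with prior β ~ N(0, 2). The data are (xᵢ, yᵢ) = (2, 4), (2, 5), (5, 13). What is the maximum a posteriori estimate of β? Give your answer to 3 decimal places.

log p(β | y) = −Σ(yᵢ − βxᵢ)²/(2·1) − β²/(2·2) + const.
Setting the derivative to zero: Σxᵢ(yᵢ − βxᵢ)/1 − β/2 = 0, so β = Σxᵢyᵢ / (Σxᵢ² + σ²/τ²).
Σxᵢyᵢ = 2·4 + 2·5 + 5·13 = 83; Σxᵢ² = 33; σ²/τ² = 0.5.
β̂_MAP = 83 / (33 + 0.5) = 83/33.5 ≈ 2.478.

β̂_MAP = 2.478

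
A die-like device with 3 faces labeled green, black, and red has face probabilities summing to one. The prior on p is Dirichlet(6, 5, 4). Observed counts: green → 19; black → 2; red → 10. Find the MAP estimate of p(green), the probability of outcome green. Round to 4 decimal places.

The posterior is Dirichlet(αᵢ + nᵢ) = Dirichlet(25, 7, 14).
For a Dirichlet(a₁,…,a_K) with all aᵢ > 1, the mode has j-th component (aⱼ − 1)/(Σaᵢ − K).
Here Σaᵢ = 46 and K = 3, so p(green) = (25 − 1)/(46 − 3) = 24/43 ≈ 0.5581.

MAP estimate of p(green) = 0.5581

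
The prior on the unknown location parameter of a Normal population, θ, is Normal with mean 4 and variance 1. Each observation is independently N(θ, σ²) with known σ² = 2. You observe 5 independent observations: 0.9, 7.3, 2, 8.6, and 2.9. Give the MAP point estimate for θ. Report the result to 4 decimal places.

θ̂_MAP = 4.2429

n = 5; x̄ = (0.9 + 7.3 + 2 + 8.6 + 2.9)/5 = 21.7/5 = 4.34.
For a Normal prior and Normal likelihood with known variance, the posterior is Normal; its mode equals its mean, the precision-weighted average.
Prior precision 1/σ₀² = 1/1 = 1; data precision n/σ² = 5/2 = 2.5.
θ̂ = (1·4 + 2.5·4.34) / (1 + 2.5) = 14.85/3.5 = 297/70 ≈ 4.2429.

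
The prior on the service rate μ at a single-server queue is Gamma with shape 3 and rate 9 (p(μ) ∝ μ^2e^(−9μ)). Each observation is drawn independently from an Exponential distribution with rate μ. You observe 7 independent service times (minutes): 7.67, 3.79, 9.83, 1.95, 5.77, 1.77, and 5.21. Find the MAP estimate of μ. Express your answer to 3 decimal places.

The Exponential(rate=μ) likelihood is ∝ μ^n e^(−μΣtᵢ). Here n = 7 and Σtᵢ = 7.67 + 3.79 + 9.83 + 1.95 + 5.77 + 1.77 + 5.21 = 35.99.
Posterior ∝ μ^2e^(−9μ) · μ^7e^(−35.99μ) = μ^9e^(−44.99μ), i.e. Gamma(10, 44.99).
Mode = (a−1)/b = 9/44.99 ≈ 0.200.

μ̂_MAP = 0.200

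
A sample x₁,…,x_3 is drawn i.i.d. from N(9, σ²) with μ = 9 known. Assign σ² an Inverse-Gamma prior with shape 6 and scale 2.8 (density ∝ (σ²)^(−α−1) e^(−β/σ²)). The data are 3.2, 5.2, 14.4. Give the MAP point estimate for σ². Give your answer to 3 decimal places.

σ̂²_MAP = 4.873

Sum of squared deviations about the known mean: SS = (3.2−9)² + (5.2−9)² + (14.4−9)² = 77.24.
The Normal likelihood contributes (σ²)^(−n/2) exp(−SS/(2σ²)), so the posterior is Inverse-Gamma(α + n/2, β + SS/2) = Inverse-Gamma(7.5, 41.42).
The mode of Inverse-Gamma(a, b) is b/(a+1) = 41.42/8.5 ≈ 4.873.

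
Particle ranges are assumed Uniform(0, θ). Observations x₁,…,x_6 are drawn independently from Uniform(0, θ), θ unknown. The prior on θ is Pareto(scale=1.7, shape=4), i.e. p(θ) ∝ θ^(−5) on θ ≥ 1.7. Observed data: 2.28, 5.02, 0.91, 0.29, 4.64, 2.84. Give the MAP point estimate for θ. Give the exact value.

θ̂_MAP = 5.02

The Uniform(0, θ) likelihood is θ^(−n) for θ ≥ max(xᵢ), zero otherwise. Here max(xᵢ) = 5.02.
Posterior ∝ θ^(−5) · θ^(−6) = θ^(−11) on θ ≥ max(1.7, 5.02) = 5.02.
This density is strictly decreasing in θ, so the posterior mode lies at the lower boundary of the support.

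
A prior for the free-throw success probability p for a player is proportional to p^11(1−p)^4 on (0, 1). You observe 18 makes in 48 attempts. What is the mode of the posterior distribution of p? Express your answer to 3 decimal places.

The prior density ∝ p^11(1−p)^4 is the kernel of Beta(12, 5).
Data: 18 successes in 48 trials. The binomial likelihood contributes p^18(1−p)^30, so the posterior is Beta(12+18, 5+30) = Beta(30, 35).
For Beta(a, b) with a, b > 1 the mode is (a−1)/(a+b−2) = 29/63 ≈ 0.460.

p̂_MAP = 0.460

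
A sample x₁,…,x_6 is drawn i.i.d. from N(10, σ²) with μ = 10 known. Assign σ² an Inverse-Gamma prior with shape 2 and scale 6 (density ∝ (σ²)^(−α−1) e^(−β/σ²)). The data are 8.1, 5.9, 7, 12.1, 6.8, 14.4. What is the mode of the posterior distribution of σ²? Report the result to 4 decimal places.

Sum of squared deviations about the known mean: SS = (8.1−10)² + (5.9−10)² + (7−10)² + (12.1−10)² + (6.8−10)² + (14.4−10)² = 63.43.
The Normal likelihood contributes (σ²)^(−n/2) exp(−SS/(2σ²)), so the posterior is Inverse-Gamma(α + n/2, β + SS/2) = Inverse-Gamma(5, 37.715).
The mode of Inverse-Gamma(a, b) is b/(a+1) = 37.715/6 ≈ 6.2858.

σ̂²_MAP = 6.2858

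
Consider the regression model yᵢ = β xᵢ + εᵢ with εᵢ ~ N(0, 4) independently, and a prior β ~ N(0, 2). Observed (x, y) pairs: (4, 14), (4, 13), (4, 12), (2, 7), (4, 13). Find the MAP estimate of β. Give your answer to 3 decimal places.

log p(β | y) = −Σ(yᵢ − βxᵢ)²/(2·4) − β²/(2·2) + const.
Setting the derivative to zero: Σxᵢ(yᵢ − βxᵢ)/4 − β/2 = 0, so β = Σxᵢyᵢ / (Σxᵢ² + σ²/τ²).
Σxᵢyᵢ = 4·14 + 4·13 + 4·12 + 2·7 + 4·13 = 222; Σxᵢ² = 68; σ²/τ² = 2.
β̂_MAP = 222 / (68 + 2) = 222/70 ≈ 3.171.

β̂_MAP = 3.171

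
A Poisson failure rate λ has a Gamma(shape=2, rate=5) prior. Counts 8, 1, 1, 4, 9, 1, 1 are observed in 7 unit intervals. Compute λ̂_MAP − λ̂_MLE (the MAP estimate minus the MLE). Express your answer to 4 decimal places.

MAP − MLE = -1.4048

Σxᵢ = 25. Posterior is Gamma(27, 12); MAP = (27−1)/12 = 26/12 ≈ 2.16667.
MLE = x̄ = 25/7 ≈ 3.57143.
Difference = 26/12 − 25/7 = -59/42 ≈ -1.4048.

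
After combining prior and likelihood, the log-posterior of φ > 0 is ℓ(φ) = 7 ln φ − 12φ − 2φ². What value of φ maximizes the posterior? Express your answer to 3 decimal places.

ℓ'(φ) = 7/φ − 12 − 4φ. Setting this to zero and multiplying by φ: 4φ² + 12φ − 7 = 0.
φ = (−12 + √(12² + 4·4·7)) / (2·4) = (−12 + √256) / 8 = (−12 + 16)/8 = 1/2.
ℓ''(φ) = −7/φ² − 4 < 0, confirming a maximum.

φ̂_MAP = 0.500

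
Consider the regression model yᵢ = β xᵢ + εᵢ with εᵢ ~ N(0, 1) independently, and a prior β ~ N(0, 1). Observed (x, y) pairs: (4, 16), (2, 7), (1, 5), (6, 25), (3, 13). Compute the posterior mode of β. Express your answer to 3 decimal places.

log p(β | y) = −Σ(yᵢ − βxᵢ)²/(2·1) − β²/(2·1) + const.
Setting the derivative to zero: Σxᵢ(yᵢ − βxᵢ)/1 − β/1 = 0, so β = Σxᵢyᵢ / (Σxᵢ² + σ²/τ²).
Σxᵢyᵢ = 4·16 + 2·7 + 1·5 + 6·25 + 3·13 = 272; Σxᵢ² = 66; σ²/τ² = 1.
β̂_MAP = 272 / (66 + 1) = 272/67 ≈ 4.060.

β̂_MAP = 4.060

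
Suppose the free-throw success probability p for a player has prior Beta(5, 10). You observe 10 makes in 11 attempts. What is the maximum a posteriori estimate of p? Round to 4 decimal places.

p̂_MAP = 0.5833

Prior: Beta(5, 10).
Data: 10 successes in 11 trials. The binomial likelihood contributes p^10(1−p)^1, so the posterior is Beta(5+10, 10+1) = Beta(15, 11).
For Beta(a, b) with a, b > 1 the mode is (a−1)/(a+b−2) = 14/24 ≈ 0.5833.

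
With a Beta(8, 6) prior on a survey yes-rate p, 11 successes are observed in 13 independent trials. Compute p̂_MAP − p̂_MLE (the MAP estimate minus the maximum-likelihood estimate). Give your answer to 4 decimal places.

Posterior is Beta(19, 8); MAP = (19−1)/(27−2) = 18/25 ≈ 0.72000.
MLE ignores the prior: p̂_MLE = k/n = 11/13 ≈ 0.84615.
Difference = 18/25 − 11/13 = -41/325 ≈ -0.1262.

MAP − MLE = -0.1262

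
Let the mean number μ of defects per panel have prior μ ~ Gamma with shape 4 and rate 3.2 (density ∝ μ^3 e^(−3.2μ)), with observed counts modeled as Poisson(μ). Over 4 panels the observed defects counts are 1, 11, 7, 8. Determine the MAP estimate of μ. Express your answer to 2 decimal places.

μ̂_MAP = 4.17

Σxᵢ = 1+11+7+8 = 27, with n = 4.
Posterior ∝ μ^3e^(−3.2μ) · μ^27e^(−4μ) = μ^30e^(−7.2μ), i.e. Gamma(shape=31, rate=7.2).
The mode of a Gamma(a, b) with a ≥ 1 (shape–rate) is (a−1)/b = 30/7.2 ≈ 4.17.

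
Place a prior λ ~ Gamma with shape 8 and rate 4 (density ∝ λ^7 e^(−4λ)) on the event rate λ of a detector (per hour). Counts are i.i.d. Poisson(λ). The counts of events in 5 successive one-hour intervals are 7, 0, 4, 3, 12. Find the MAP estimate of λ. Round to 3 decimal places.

λ̂_MAP = 3.667

Σxᵢ = 7+0+4+3+12 = 26, with n = 5.
Posterior ∝ λ^7e^(−4λ) · λ^26e^(−5λ) = λ^33e^(−9λ), i.e. Gamma(shape=34, rate=9).
The mode of a Gamma(a, b) with a ≥ 1 (shape–rate) is (a−1)/b = 33/9 ≈ 3.667.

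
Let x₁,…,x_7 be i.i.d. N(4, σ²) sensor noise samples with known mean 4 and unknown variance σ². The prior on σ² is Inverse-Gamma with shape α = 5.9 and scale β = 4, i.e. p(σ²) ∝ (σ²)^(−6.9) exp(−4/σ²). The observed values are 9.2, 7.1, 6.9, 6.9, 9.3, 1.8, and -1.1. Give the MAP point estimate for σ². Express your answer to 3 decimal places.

σ̂²_MAP = 5.789

Sum of squared deviations about the known mean: SS = (9.2−4)² + (7.1−4)² + (6.9−4)² + (6.9−4)² + (9.3−4)² + (1.8−4)² + (-1.1−4)² = 112.41.
The Normal likelihood contributes (σ²)^(−n/2) exp(−SS/(2σ²)), so the posterior is Inverse-Gamma(α + n/2, β + SS/2) = Inverse-Gamma(9.4, 60.205).
The mode of Inverse-Gamma(a, b) is b/(a+1) = 60.205/10.4 ≈ 5.789.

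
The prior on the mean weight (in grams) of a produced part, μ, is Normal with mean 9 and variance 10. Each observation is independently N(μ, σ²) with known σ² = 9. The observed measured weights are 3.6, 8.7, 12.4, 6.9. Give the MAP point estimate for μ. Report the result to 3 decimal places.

n = 4; x̄ = (3.6 + 8.7 + 12.4 + 6.9)/4 = 31.6/4 = 7.9.
For a Normal prior and Normal likelihood with known variance, the posterior is Normal; its mode equals its mean, the precision-weighted average.
Prior precision 1/σ₀² = 1/10 = 0.1; data precision n/σ² = 4/9.
μ̂ = (0.1·9 + (4/9)·7.9) / (0.1 + 4/9) = (397/90)/(49/90) = 397/49 ≈ 8.102.

μ̂_MAP = 8.102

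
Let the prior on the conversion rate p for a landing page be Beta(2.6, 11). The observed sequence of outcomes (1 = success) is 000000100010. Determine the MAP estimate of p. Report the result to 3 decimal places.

Prior: Beta(2.6, 11).
Data: 2 successes in 12 trials (from the sequence). The binomial likelihood contributes p^2(1−p)^10, so the posterior is Beta(2.6+2, 11+10) = Beta(4.6, 21).
For Beta(a, b) with a, b > 1 the mode is (a−1)/(a+b−2) = 3.6/23.6 ≈ 0.153.

p̂_MAP = 0.153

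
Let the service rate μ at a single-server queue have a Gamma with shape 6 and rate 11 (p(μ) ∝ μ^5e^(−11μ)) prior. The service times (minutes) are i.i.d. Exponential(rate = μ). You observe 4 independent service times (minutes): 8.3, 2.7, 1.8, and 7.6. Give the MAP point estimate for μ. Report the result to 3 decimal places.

The Exponential(rate=μ) likelihood is ∝ μ^n e^(−μΣtᵢ). Here n = 4 and Σtᵢ = 8.3 + 2.7 + 1.8 + 7.6 = 20.4.
Posterior ∝ μ^5e^(−11μ) · μ^4e^(−20.4μ) = μ^9e^(−31.4μ), i.e. Gamma(10, 31.4).
Mode = (a−1)/b = 9/31.4 ≈ 0.287.

μ̂_MAP = 0.287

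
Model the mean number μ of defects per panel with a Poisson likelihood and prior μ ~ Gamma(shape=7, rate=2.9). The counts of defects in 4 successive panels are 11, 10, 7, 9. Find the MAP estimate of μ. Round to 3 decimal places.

μ̂_MAP = 6.232

Σxᵢ = 11+10+7+9 = 37, with n = 4.
Posterior ∝ μ^6e^(−2.9μ) · μ^37e^(−4μ) = μ^43e^(−6.9μ), i.e. Gamma(shape=44, rate=6.9).
The mode of a Gamma(a, b) with a ≥ 1 (shape–rate) is (a−1)/b = 43/6.9 ≈ 6.232.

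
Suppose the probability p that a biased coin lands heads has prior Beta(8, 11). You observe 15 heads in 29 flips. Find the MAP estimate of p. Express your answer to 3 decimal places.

p̂_MAP = 0.478

Prior: Beta(8, 11).
Data: 15 successes in 29 trials. The binomial likelihood contributes p^15(1−p)^14, so the posterior is Beta(8+15, 11+14) = Beta(23, 25).
For Beta(a, b) with a, b > 1 the mode is (a−1)/(a+b−2) = 22/46 ≈ 0.478.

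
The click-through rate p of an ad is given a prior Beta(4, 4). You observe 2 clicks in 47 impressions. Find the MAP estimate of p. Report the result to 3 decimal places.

Prior: Beta(4, 4).
Data: 2 successes in 47 trials. The binomial likelihood contributes p^2(1−p)^45, so the posterior is Beta(4+2, 4+45) = Beta(6, 49).
For Beta(a, b) with a, b > 1 the mode is (a−1)/(a+b−2) = 5/53 ≈ 0.094.

p̂_MAP = 0.094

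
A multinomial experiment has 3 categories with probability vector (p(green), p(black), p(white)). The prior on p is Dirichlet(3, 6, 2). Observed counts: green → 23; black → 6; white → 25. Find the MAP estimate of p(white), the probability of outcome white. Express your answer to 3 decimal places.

The posterior is Dirichlet(αᵢ + nᵢ) = Dirichlet(26, 12, 27).
For a Dirichlet(a₁,…,a_K) with all aᵢ > 1, the mode has j-th component (aⱼ − 1)/(Σaᵢ − K).
Here Σaᵢ = 65 and K = 3, so p(white) = (27 − 1)/(65 − 3) = 26/62 ≈ 0.419.

MAP estimate of p(white) = 0.419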